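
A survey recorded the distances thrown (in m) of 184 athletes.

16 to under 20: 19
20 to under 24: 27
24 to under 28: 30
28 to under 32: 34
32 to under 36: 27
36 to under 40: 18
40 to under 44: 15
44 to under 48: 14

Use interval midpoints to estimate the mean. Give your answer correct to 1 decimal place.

30.5

Midpoints: 18, 22, 26, 30, 34, 38, 42, 46
Σfm = 19×18 + 27×22 + 30×26 + 34×30 + 27×34 + 18×38 + 15×42 + 14×46 = 5612
n = Σf = 184
Mean = 5612 / 184 = 30.5000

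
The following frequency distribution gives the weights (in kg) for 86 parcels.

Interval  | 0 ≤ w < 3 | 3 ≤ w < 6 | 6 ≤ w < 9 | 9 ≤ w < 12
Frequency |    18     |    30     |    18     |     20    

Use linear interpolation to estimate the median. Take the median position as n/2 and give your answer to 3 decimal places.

Cumulative frequencies: 18, 48, 66, 86
n = 86; position = n/2 = 43.
This falls in the class 3 ≤ w < 6: L = 3, F = 18, f = 30, h = 3.
Median ≈ 3 + ((43 − 18) / 30) × 3 = 5.5000

5.500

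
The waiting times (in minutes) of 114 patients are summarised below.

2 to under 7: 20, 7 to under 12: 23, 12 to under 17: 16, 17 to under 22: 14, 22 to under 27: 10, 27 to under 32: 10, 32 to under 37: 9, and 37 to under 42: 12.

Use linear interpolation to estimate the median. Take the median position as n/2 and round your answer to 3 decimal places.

16.375

Cumulative frequencies: 20, 43, 59, 73, 83, 93, 102, 114
n = 114; position = n/2 = 57.
This falls in the class 12 to under 17: L = 12, F = 43, f = 16, h = 5.
Median ≈ 12 + ((57 − 43) / 16) × 5 = 16.3750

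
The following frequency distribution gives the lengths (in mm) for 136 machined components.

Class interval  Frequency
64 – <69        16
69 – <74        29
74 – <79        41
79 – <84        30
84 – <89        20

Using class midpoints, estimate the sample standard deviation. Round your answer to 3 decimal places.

6.122

Midpoints: 66.5, 71.5, 76.5, 81.5, 86.5
n = 136, Σfm = 10449, mean = 76.8309
Σfm² = 807866
Σf(m − x̄)² = Σfm² − (Σfm)²/n = 807866 − 10449²/136 = 5060.1103
Sample variance = 5060.1103 / 135 = 37.4823
Standard deviation = √37.4823 = 6.1223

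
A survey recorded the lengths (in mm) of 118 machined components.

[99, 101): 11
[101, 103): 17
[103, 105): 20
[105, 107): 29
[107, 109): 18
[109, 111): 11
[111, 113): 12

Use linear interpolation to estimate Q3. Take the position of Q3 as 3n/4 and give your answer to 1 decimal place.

Cumulative frequencies: 11, 28, 48, 77, 95, 106, 118
n = 118; position = 3n/4 = 88.5.
This falls in the class [107, 109): L = 107, F = 77, f = 18, h = 2.
Upper quartile ≈ 107 + ((88.5 − 77) / 18) × 2 = 108.2778

108.3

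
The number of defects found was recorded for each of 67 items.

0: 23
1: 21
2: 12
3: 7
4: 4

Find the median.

1

Cumulative frequencies: 23, 44, 56, 63, 67
n = 67, so the median is the value in position (n+1)/2 = 34.
Position 34 falls at value 1.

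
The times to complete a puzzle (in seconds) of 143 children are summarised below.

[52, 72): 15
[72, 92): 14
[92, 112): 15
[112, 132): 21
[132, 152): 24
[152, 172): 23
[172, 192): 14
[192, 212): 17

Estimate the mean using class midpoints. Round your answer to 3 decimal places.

134.867

Midpoints: 62, 82, 102, 122, 142, 162, 182, 202
Σfm = 15×62 + 14×82 + 15×102 + 21×122 + 24×142 + 23×162 + 14×182 + 17×202 = 19286
n = Σf = 143
Mean = 19286 / 143 = 134.8671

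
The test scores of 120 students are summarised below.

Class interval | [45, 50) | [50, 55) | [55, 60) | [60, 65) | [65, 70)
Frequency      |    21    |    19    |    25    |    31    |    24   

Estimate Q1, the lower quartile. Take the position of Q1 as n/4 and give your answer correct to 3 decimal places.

52.368

Cumulative frequencies: 21, 40, 65, 96, 120
n = 120; position = n/4 = 30.
This falls in the class [50, 55): L = 50, F = 21, f = 19, h = 5.
Lower quartile ≈ 50 + ((30 − 21) / 19) × 5 = 52.3684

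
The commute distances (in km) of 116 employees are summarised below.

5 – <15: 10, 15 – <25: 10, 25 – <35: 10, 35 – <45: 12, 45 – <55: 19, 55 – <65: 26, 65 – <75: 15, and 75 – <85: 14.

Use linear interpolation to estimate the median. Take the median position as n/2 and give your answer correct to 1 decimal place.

53.4

Cumulative frequencies: 10, 20, 30, 42, 61, 87, 102, 116
n = 116; position = n/2 = 58.
This falls in the class 45 – <55: L = 45, F = 42, f = 19, h = 10.
Median ≈ 45 + ((58 − 42) / 19) × 10 = 53.4211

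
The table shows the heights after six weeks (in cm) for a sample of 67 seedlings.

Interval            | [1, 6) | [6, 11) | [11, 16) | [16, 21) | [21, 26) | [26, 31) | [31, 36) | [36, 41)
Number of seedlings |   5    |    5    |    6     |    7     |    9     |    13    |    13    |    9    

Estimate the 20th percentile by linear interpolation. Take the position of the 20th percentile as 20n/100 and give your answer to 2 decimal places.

Cumulative frequencies: 5, 10, 16, 23, 32, 45, 58, 67
n = 67; position = 20n/100 = 13.4.
This falls in the class [11, 16): L = 11, F = 10, f = 6, h = 5.
20th percentile ≈ 11 + ((13.4 − 10) / 6) × 5 = 13.8333

13.83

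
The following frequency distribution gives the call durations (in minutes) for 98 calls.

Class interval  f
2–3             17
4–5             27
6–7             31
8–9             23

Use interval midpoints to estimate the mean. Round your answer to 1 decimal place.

5.7

Midpoints: 2.5, 4.5, 6.5, 8.5
Σfm = 17×2.5 + 27×4.5 + 31×6.5 + 23×8.5 = 561
n = Σf = 98
Mean = 561 / 98 = 5.7245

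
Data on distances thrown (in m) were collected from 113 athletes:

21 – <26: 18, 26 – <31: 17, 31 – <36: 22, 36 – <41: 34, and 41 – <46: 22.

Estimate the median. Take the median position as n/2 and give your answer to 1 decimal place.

35.9

Cumulative frequencies: 18, 35, 57, 91, 113
n = 113; position = n/2 = 56.5.
This falls in the class 31 – <36: L = 31, F = 35, f = 22, h = 5.
Median ≈ 31 + ((56.5 − 35) / 22) × 5 = 35.8864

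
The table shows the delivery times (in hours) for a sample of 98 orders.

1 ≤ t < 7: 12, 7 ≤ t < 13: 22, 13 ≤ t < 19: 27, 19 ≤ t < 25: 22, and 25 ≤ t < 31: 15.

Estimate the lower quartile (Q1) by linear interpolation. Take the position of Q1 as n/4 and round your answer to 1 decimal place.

Cumulative frequencies: 12, 34, 61, 83, 98
n = 98; position = n/4 = 24.5.
This falls in the class 7 ≤ t < 13: L = 7, F = 12, f = 22, h = 6.
Lower quartile ≈ 7 + ((24.5 − 12) / 22) × 6 = 10.4091

10.4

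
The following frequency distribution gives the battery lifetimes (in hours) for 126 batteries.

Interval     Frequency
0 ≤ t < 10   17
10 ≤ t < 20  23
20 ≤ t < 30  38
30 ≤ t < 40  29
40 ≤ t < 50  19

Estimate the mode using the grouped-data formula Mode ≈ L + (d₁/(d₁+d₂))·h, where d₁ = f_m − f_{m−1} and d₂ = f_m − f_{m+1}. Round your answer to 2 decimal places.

26.25

Modal class: 20 ≤ t < 30 (highest frequency 38).
d₁ = 38 − 23 = 15, d₂ = 38 − 29 = 9
Mode ≈ 20 + (15/(15+9)) × 10 = 20 + 6.2500 = 26.2500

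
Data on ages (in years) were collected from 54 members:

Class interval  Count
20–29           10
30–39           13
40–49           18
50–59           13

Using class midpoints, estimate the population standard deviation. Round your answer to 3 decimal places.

Midpoints: 24.5, 34.5, 44.5, 54.5
n = 54, Σfm = 2203, mean = 40.7963
Σfm² = 95733.5
Σf(m − x̄)² = Σfm² − (Σfm)²/n = 95733.5 − 2203²/54 = 5859.2593
Population variance = 5859.2593 / 54 = 108.5048
Standard deviation = √108.5048 = 10.4166

10.417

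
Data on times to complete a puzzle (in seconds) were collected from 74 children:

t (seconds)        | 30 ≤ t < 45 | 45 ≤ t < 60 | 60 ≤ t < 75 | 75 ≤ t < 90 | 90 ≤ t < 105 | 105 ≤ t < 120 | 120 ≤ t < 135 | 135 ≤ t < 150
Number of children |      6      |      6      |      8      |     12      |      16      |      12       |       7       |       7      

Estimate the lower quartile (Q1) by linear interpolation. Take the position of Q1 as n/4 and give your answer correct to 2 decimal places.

72.19

Cumulative frequencies: 6, 12, 20, 32, 48, 60, 67, 74
n = 74; position = n/4 = 18.5.
This falls in the class 60 ≤ t < 75: L = 60, F = 12, f = 8, h = 15.
Lower quartile ≈ 60 + ((18.5 − 12) / 8) × 15 = 72.1875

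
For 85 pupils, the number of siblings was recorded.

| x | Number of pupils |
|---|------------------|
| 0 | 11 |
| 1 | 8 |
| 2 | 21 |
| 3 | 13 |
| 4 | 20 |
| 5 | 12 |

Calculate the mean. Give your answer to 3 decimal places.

2.694

Values: 0, 1, 2, 3, 4, 5
Σfx = 11×0 + 8×1 + 21×2 + 13×3 + 20×4 + 12×5 = 229
n = Σf = 85
Mean = 229 / 85 = 2.6941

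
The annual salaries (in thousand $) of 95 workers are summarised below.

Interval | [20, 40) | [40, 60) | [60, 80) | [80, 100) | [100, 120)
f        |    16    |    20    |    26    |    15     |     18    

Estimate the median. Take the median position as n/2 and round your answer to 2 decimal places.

Cumulative frequencies: 16, 36, 62, 77, 95
n = 95; position = n/2 = 47.5.
This falls in the class [60, 80): L = 60, F = 36, f = 26, h = 20.
Median ≈ 60 + ((47.5 − 36) / 26) × 20 = 68.8462

68.85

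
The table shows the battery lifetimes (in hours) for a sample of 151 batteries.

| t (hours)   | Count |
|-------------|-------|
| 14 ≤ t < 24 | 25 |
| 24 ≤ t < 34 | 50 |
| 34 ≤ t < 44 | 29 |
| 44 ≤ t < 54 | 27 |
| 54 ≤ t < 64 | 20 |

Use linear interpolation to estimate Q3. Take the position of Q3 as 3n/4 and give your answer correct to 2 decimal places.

47.43

Cumulative frequencies: 25, 75, 104, 131, 151
n = 151; position = 3n/4 = 113.25.
This falls in the class 44 ≤ t < 54: L = 44, F = 104, f = 27, h = 10.
Upper quartile ≈ 44 + ((113.25 − 104) / 27) × 10 = 47.4259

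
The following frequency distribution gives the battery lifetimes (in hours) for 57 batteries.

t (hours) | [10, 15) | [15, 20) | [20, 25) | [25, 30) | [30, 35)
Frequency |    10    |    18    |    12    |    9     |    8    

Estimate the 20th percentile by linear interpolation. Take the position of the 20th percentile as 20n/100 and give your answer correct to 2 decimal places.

Cumulative frequencies: 10, 28, 40, 49, 57
n = 57; position = 20n/100 = 11.4.
This falls in the class [15, 20): L = 15, F = 10, f = 18, h = 5.
20th percentile ≈ 15 + ((11.4 − 10) / 18) × 5 = 15.3889

15.39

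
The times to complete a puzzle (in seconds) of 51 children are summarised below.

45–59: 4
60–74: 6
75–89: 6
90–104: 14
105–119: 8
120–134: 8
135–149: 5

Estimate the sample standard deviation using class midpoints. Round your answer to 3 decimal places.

Midpoints: 52, 67, 82, 97, 112, 127, 142
n = 51, Σfm = 5082, mean = 99.6471
Σfm² = 540024
Σf(m − x̄)² = Σfm² − (Σfm)²/n = 540024 − 5082²/51 = 33617.6471
Sample variance = 33617.6471 / 50 = 672.3529
Standard deviation = √672.3529 = 25.9298

25.930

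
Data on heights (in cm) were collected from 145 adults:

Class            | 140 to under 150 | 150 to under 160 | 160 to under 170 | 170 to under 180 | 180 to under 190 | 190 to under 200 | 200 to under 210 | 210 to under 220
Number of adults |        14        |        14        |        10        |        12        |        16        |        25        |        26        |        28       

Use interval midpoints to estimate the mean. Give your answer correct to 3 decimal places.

187.138

Midpoints: 145, 155, 165, 175, 185, 195, 205, 215
Σfm = 14×145 + 14×155 + 10×165 + 12×175 + 16×185 + 25×195 + 26×205 + 28×215 = 27135
n = Σf = 145
Mean = 27135 / 145 = 187.1379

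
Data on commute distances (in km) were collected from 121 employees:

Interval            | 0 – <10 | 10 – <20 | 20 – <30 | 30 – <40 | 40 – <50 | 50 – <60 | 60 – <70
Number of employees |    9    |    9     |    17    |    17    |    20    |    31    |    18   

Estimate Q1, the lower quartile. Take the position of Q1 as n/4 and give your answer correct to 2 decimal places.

27.21

Cumulative frequencies: 9, 18, 35, 52, 72, 103, 121
n = 121; position = n/4 = 30.25.
This falls in the class 20 – <30: L = 20, F = 18, f = 17, h = 10.
Lower quartile ≈ 20 + ((30.25 − 18) / 17) × 10 = 27.2059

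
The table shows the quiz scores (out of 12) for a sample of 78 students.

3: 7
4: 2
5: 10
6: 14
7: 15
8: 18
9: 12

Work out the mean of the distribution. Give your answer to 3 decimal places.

Values: 3, 4, 5, 6, 7, 8, 9
Σfx = 7×3 + 2×4 + 10×5 + 14×6 + 15×7 + 18×8 + 12×9 = 520
n = Σf = 78
Mean = 520 / 78 = 6.6667

6.667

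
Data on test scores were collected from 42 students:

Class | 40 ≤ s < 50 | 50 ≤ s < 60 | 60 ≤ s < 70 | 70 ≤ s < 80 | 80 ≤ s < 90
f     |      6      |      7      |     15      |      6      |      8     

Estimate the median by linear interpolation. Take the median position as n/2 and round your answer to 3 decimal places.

Cumulative frequencies: 6, 13, 28, 34, 42
n = 42; position = n/2 = 21.
This falls in the class 60 ≤ s < 70: L = 60, F = 13, f = 15, h = 10.
Median ≈ 60 + ((21 − 13) / 15) × 10 = 65.3333

65.333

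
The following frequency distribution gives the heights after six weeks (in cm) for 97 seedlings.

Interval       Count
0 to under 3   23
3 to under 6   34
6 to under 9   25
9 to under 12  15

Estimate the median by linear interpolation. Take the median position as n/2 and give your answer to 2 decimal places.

5.25

Cumulative frequencies: 23, 57, 82, 97
n = 97; position = n/2 = 48.5.
This falls in the class 3 to under 6: L = 3, F = 23, f = 34, h = 3.
Median ≈ 3 + ((48.5 − 23) / 34) × 3 = 5.2500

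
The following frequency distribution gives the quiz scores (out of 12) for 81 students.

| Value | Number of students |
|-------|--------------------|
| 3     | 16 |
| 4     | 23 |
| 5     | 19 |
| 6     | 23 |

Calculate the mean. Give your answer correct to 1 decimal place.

Values: 3, 4, 5, 6
Σfx = 16×3 + 23×4 + 19×5 + 23×6 = 373
n = Σf = 81
Mean = 373 / 81 = 4.6049

4.6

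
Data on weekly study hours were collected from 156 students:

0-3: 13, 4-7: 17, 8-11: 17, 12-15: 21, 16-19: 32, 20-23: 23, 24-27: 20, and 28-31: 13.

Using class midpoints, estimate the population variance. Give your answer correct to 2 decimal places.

Midpoints: 1.5, 5.5, 9.5, 13.5, 17.5, 21.5, 25.5, 29.5
n = 156, Σfm = 2506, mean = 16.0641
Σfm² = 50655
Σf(m − x̄)² = Σfm² − (Σfm)²/n = 50655 − 2506²/156 = 10398.3590
Population variance = 10398.3590 / 156 = 66.6561

66.66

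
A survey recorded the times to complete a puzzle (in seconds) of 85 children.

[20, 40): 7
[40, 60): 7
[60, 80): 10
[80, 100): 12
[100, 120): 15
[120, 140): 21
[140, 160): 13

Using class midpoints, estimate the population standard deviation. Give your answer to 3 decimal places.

Midpoints: 30, 50, 70, 90, 110, 130, 150
n = 85, Σfm = 8670, mean = 102.0000
Σfm² = 998900
Σf(m − x̄)² = Σfm² − (Σfm)²/n = 998900 − 8670²/85 = 114560.0000
Population variance = 114560.0000 / 85 = 1347.7647
Standard deviation = √1347.7647 = 36.7119

36.712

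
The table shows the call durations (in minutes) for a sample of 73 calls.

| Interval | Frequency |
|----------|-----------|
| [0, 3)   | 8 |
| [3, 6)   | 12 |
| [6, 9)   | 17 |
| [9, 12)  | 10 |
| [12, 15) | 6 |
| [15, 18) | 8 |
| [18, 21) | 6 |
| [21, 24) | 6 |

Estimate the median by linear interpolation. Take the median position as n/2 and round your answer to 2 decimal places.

Cumulative frequencies: 8, 20, 37, 47, 53, 61, 67, 73
n = 73; position = n/2 = 36.5.
This falls in the class [6, 9): L = 6, F = 20, f = 17, h = 3.
Median ≈ 6 + ((36.5 − 20) / 17) × 3 = 8.9118

8.91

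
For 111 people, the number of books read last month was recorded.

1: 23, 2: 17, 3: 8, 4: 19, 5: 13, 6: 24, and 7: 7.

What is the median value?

4

Cumulative frequencies: 23, 40, 48, 67, 80, 104, 111
n = 111, so the median is the value in position (n+1)/2 = 56.
Position 56 falls at value 4.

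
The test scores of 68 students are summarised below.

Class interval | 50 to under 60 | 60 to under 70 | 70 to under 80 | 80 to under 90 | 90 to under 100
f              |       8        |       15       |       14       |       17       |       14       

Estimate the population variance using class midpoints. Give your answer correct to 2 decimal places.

Midpoints: 55, 65, 75, 85, 95
n = 68, Σfm = 5240, mean = 77.0588
Σfm² = 415500
Σf(m − x̄)² = Σfm² − (Σfm)²/n = 415500 − 5240²/68 = 11711.7647
Population variance = 11711.7647 / 68 = 172.2318

172.23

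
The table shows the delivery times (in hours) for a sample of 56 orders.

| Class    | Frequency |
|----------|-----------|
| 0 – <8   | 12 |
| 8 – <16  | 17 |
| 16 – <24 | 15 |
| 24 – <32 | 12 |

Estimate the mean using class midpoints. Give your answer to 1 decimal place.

Midpoints: 4, 12, 20, 28
Σfm = 12×4 + 17×12 + 15×20 + 12×28 = 888
n = Σf = 56
Mean = 888 / 56 = 15.8571

15.9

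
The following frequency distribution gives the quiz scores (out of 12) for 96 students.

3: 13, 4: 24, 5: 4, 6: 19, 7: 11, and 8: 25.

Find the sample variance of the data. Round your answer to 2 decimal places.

Values: 3, 4, 5, 6, 7, 8
n = 96, Σfx = 546, mean = 5.6875
Σfx² = 3424
Σf(x − x̄)² = Σfx² − (Σfx)²/n = 3424 − 546²/96 = 318.6250
Sample variance = 318.6250 / 95 = 3.3539

3.35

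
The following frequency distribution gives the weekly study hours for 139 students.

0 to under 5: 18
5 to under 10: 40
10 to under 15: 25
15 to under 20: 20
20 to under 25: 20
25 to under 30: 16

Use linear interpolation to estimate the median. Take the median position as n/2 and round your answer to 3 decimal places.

Cumulative frequencies: 18, 58, 83, 103, 123, 139
n = 139; position = n/2 = 69.5.
This falls in the class 10 to under 15: L = 10, F = 58, f = 25, h = 5.
Median ≈ 10 + ((69.5 − 58) / 25) × 5 = 12.3000

12.300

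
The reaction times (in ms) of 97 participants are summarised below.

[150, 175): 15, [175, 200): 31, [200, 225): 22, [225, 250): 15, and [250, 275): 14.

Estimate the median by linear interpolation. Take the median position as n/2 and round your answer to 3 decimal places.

Cumulative frequencies: 15, 46, 68, 83, 97
n = 97; position = n/2 = 48.5.
This falls in the class [200, 225): L = 200, F = 46, f = 22, h = 25.
Median ≈ 200 + ((48.5 − 46) / 22) × 25 = 202.8409

202.841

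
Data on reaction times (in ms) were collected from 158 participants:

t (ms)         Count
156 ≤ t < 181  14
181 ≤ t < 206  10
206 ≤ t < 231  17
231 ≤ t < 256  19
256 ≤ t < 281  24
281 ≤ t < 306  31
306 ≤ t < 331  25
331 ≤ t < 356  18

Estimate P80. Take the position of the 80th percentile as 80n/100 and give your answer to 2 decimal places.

317.40

Cumulative frequencies: 14, 24, 41, 60, 84, 115, 140, 158
n = 158; position = 80n/100 = 126.4.
This falls in the class 306 ≤ t < 331: L = 306, F = 115, f = 25, h = 25.
80th percentile ≈ 306 + ((126.4 − 115) / 25) × 25 = 317.4000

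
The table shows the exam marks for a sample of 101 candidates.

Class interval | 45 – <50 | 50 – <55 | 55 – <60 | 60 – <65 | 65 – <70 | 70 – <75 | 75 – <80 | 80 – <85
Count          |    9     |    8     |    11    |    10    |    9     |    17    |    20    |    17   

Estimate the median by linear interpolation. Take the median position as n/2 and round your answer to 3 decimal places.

Cumulative frequencies: 9, 17, 28, 38, 47, 64, 84, 101
n = 101; position = n/2 = 50.5.
This falls in the class 70 – <75: L = 70, F = 47, f = 17, h = 5.
Median ≈ 70 + ((50.5 − 47) / 17) × 5 = 71.0294

71.029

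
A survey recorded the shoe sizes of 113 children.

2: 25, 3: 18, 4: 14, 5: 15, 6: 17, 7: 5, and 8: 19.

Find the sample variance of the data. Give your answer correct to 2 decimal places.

Values: 2, 3, 4, 5, 6, 7, 8
n = 113, Σfx = 524, mean = 4.6372
Σfx² = 2934
Σf(x − x̄)² = Σfx² − (Σfx)²/n = 2934 − 524²/113 = 504.1239
Sample variance = 504.1239 / 112 = 4.5011

4.50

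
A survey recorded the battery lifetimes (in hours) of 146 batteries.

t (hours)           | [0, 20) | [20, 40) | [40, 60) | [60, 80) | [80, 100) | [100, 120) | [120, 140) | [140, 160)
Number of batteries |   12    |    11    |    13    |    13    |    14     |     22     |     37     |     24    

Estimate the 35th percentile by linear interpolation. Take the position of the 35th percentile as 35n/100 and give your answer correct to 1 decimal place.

Cumulative frequencies: 12, 23, 36, 49, 63, 85, 122, 146
n = 146; position = 35n/100 = 51.1.
This falls in the class [80, 100): L = 80, F = 49, f = 14, h = 20.
35th percentile ≈ 80 + ((51.1 − 49) / 14) × 20 = 83.0000

83.0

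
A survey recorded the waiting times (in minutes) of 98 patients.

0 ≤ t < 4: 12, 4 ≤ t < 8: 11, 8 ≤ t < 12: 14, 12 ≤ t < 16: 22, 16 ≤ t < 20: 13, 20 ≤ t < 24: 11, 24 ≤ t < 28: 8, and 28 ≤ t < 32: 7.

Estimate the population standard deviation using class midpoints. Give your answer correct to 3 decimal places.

8.129

Midpoints: 2, 6, 10, 14, 18, 22, 26, 30
n = 98, Σfm = 1432, mean = 14.6122
Σfm² = 27400
Σf(m − x̄)² = Σfm² − (Σfm)²/n = 27400 − 1432²/98 = 6475.2653
Population variance = 6475.2653 / 98 = 66.0741
Standard deviation = √66.0741 = 8.1286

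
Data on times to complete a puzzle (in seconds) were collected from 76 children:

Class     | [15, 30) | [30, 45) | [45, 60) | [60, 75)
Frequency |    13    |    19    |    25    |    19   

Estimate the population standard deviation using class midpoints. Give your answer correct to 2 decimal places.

Midpoints: 22.5, 37.5, 52.5, 67.5
n = 76, Σfm = 3600, mean = 47.3684
Σfm² = 188775
Σf(m − x̄)² = Σfm² − (Σfm)²/n = 188775 − 3600²/76 = 18248.6842
Population variance = 18248.6842 / 76 = 240.1143
Standard deviation = √240.1143 = 15.4956

15.50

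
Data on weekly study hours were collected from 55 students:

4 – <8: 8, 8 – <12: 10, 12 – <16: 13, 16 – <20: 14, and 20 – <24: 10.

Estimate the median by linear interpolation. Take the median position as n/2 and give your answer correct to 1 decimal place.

14.9

Cumulative frequencies: 8, 18, 31, 45, 55
n = 55; position = n/2 = 27.5.
This falls in the class 12 – <16: L = 12, F = 18, f = 13, h = 4.
Median ≈ 12 + ((27.5 − 18) / 13) × 4 = 14.9231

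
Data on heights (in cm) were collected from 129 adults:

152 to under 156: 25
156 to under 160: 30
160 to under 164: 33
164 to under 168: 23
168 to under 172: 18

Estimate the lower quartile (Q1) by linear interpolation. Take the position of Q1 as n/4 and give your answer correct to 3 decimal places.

156.967

Cumulative frequencies: 25, 55, 88, 111, 129
n = 129; position = n/4 = 32.25.
This falls in the class 156 to under 160: L = 156, F = 25, f = 30, h = 4.
Lower quartile ≈ 156 + ((32.25 − 25) / 30) × 4 = 156.9667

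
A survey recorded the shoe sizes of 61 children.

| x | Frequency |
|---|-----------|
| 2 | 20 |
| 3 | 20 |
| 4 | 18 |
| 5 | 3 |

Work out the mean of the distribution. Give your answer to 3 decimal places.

3.066

Values: 2, 3, 4, 5
Σfx = 20×2 + 20×3 + 18×4 + 3×5 = 187
n = Σf = 61
Mean = 187 / 61 = 3.0656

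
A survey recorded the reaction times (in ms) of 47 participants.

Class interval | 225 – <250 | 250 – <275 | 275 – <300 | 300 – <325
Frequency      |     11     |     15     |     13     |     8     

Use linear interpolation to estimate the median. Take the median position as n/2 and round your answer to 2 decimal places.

270.83

Cumulative frequencies: 11, 26, 39, 47
n = 47; position = n/2 = 23.5.
This falls in the class 250 – <275: L = 250, F = 11, f = 15, h = 25.
Median ≈ 250 + ((23.5 − 11) / 15) × 25 = 270.8333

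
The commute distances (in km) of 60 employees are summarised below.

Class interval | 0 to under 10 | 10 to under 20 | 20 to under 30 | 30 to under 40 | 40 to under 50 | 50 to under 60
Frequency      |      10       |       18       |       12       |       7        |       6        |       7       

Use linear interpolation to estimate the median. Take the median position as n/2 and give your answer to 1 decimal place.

Cumulative frequencies: 10, 28, 40, 47, 53, 60
n = 60; position = n/2 = 30.
This falls in the class 20 to under 30: L = 20, F = 28, f = 12, h = 10.
Median ≈ 20 + ((30 − 28) / 12) × 10 = 21.6667

21.7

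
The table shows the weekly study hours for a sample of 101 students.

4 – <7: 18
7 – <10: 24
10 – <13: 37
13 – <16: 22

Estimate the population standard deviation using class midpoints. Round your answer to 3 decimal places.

Midpoints: 5.5, 8.5, 11.5, 14.5
n = 101, Σfm = 1047.5, mean = 10.3713
Σfm² = 11797.25
Σf(m − x̄)² = Σfm² − (Σfm)²/n = 11797.25 − 1047.5²/101 = 933.3267
Population variance = 933.3267 / 101 = 9.2409
Standard deviation = √9.2409 = 3.0399

3.040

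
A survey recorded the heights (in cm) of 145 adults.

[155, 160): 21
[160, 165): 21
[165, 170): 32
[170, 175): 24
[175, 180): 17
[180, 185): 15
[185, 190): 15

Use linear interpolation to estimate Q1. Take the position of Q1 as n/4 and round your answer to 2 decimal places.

Cumulative frequencies: 21, 42, 74, 98, 115, 130, 145
n = 145; position = n/4 = 36.25.
This falls in the class [160, 165): L = 160, F = 21, f = 21, h = 5.
Lower quartile ≈ 160 + ((36.25 − 21) / 21) × 5 = 163.6310

163.63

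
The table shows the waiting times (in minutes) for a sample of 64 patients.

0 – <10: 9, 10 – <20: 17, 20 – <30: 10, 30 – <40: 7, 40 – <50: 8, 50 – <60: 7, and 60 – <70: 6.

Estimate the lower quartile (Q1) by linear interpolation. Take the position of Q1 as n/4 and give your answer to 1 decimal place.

14.1

Cumulative frequencies: 9, 26, 36, 43, 51, 58, 64
n = 64; position = n/4 = 16.
This falls in the class 10 – <20: L = 10, F = 9, f = 17, h = 10.
Lower quartile ≈ 10 + ((16 − 9) / 17) × 10 = 14.1176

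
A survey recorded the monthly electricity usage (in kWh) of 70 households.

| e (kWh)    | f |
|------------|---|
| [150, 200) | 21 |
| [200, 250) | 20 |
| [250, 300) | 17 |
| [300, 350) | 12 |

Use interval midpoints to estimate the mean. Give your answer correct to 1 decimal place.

239.3

Midpoints: 175, 225, 275, 325
Σfm = 21×175 + 20×225 + 17×275 + 12×325 = 16750
n = Σf = 70
Mean = 16750 / 70 = 239.2857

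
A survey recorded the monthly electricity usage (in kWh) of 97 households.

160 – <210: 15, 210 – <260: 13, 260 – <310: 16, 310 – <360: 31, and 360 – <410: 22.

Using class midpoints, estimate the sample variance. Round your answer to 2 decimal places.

Midpoints: 185, 235, 285, 335, 385
n = 97, Σfm = 29245, mean = 301.4948
Σfm² = 9270825
Σf(m − x̄)² = Σfm² − (Σfm)²/n = 9270825 − 29245²/97 = 453608.2474
Sample variance = 453608.2474 / 96 = 4725.0859

4725.09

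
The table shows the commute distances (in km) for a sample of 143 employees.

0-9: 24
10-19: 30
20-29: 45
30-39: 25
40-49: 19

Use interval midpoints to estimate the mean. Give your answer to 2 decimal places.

23.45

Midpoints: 4.5, 14.5, 24.5, 34.5, 44.5
Σfm = 24×4.5 + 30×14.5 + 45×24.5 + 25×34.5 + 19×44.5 = 3353.5
n = Σf = 143
Mean = 3353.5 / 143 = 23.4510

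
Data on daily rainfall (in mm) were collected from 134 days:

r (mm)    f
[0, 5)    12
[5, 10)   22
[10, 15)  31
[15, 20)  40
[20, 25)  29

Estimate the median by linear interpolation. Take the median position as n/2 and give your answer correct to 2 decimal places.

15.25

Cumulative frequencies: 12, 34, 65, 105, 134
n = 134; position = n/2 = 67.
This falls in the class [15, 20): L = 15, F = 65, f = 40, h = 5.
Median ≈ 15 + ((67 − 65) / 40) × 5 = 15.2500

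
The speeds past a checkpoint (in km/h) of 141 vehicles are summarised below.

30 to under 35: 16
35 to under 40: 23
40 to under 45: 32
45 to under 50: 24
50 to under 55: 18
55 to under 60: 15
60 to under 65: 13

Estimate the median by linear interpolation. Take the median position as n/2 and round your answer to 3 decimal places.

44.922

Cumulative frequencies: 16, 39, 71, 95, 113, 128, 141
n = 141; position = n/2 = 70.5.
This falls in the class 40 to under 45: L = 40, F = 39, f = 32, h = 5.
Median ≈ 40 + ((70.5 − 39) / 32) × 5 = 44.9219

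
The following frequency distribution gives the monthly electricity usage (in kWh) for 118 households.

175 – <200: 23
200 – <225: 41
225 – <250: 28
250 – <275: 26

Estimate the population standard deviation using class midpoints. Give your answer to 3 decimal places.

25.983

Midpoints: 187.5, 212.5, 237.5, 262.5
n = 118, Σfm = 26500, mean = 224.5763
Σfm² = 6030937.5
Σf(m − x̄)² = Σfm² − (Σfm)²/n = 6030937.5 − 26500²/118 = 79666.3136
Population variance = 79666.3136 / 118 = 675.1383
Standard deviation = √675.1383 = 25.9834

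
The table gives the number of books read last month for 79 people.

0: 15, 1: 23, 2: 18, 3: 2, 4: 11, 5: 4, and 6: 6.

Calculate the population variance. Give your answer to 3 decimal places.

3.296

Values: 0, 1, 2, 3, 4, 5, 6
n = 79, Σfx = 165, mean = 2.0886
Σfx² = 605
Σf(x − x̄)² = Σfx² − (Σfx)²/n = 605 − 165²/79 = 260.3797
Population variance = 260.3797 / 79 = 3.2959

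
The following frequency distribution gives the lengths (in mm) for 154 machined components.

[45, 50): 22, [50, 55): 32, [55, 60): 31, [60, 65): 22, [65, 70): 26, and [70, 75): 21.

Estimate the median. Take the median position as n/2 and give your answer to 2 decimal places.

58.71

Cumulative frequencies: 22, 54, 85, 107, 133, 154
n = 154; position = n/2 = 77.
This falls in the class [55, 60): L = 55, F = 54, f = 31, h = 5.
Median ≈ 55 + ((77 − 54) / 31) × 5 = 58.7097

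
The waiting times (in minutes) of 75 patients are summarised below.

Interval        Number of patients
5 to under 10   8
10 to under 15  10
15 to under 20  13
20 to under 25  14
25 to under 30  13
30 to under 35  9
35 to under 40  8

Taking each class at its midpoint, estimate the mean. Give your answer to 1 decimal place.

Midpoints: 7.5, 12.5, 17.5, 22.5, 27.5, 32.5, 37.5
Σfm = 8×7.5 + 10×12.5 + 13×17.5 + 14×22.5 + 13×27.5 + 9×32.5 + 8×37.5 = 1677.5
n = Σf = 75
Mean = 1677.5 / 75 = 22.3667

22.4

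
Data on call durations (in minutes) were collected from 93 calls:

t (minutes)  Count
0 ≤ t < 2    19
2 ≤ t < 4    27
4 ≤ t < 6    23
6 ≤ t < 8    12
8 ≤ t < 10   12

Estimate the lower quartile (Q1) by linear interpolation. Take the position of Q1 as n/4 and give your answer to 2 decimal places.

Cumulative frequencies: 19, 46, 69, 81, 93
n = 93; position = n/4 = 23.25.
This falls in the class 2 ≤ t < 4: L = 2, F = 19, f = 27, h = 2.
Lower quartile ≈ 2 + ((23.25 − 19) / 27) × 2 = 2.3148

2.31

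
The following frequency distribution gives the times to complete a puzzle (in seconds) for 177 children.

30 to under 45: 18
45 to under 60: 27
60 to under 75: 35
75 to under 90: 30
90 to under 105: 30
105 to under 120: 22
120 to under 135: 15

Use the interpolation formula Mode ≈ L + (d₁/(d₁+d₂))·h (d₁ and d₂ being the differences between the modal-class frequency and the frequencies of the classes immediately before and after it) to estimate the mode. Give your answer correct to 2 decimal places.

Modal class: 60 to under 75 (highest frequency 35).
d₁ = 35 − 27 = 8, d₂ = 35 − 30 = 5
Mode ≈ 60 + (8/(8+5)) × 15 = 60 + 9.2308 = 69.2308

69.23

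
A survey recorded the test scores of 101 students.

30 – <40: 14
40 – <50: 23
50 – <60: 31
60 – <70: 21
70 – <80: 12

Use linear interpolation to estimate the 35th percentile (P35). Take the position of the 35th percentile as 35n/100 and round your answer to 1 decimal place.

49.3

Cumulative frequencies: 14, 37, 68, 89, 101
n = 101; position = 35n/100 = 35.35.
This falls in the class 40 – <50: L = 40, F = 14, f = 23, h = 10.
35th percentile ≈ 40 + ((35.35 − 14) / 23) × 10 = 49.2826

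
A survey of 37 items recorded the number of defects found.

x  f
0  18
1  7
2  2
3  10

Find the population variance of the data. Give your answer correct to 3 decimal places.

1.610

Values: 0, 1, 2, 3
n = 37, Σfx = 41, mean = 1.1081
Σfx² = 105
Σf(x − x̄)² = Σfx² − (Σfx)²/n = 105 − 41²/37 = 59.5676
Population variance = 59.5676 / 37 = 1.6099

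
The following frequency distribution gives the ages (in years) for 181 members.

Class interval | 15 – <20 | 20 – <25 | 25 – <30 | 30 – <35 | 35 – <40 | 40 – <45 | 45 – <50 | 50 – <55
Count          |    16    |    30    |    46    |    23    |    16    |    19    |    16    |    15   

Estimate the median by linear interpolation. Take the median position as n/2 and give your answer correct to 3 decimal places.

Cumulative frequencies: 16, 46, 92, 115, 131, 150, 166, 181
n = 181; position = n/2 = 90.5.
This falls in the class 25 – <30: L = 25, F = 46, f = 46, h = 5.
Median ≈ 25 + ((90.5 − 46) / 46) × 5 = 29.8370

29.837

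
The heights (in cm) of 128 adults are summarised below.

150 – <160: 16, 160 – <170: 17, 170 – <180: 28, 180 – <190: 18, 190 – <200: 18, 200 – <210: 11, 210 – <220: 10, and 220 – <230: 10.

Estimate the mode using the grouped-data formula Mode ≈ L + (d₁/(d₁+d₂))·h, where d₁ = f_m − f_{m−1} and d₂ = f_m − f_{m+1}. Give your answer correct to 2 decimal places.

175.24

Modal class: 170 – <180 (highest frequency 28).
d₁ = 28 − 17 = 11, d₂ = 28 − 18 = 10
Mode ≈ 170 + (11/(11+10)) × 10 = 170 + 5.2381 = 175.2381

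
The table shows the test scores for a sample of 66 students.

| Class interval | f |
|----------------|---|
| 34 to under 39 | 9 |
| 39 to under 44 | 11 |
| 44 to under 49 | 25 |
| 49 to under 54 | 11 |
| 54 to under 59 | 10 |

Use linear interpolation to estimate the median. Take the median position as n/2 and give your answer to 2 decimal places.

46.60

Cumulative frequencies: 9, 20, 45, 56, 66
n = 66; position = n/2 = 33.
This falls in the class 44 to under 49: L = 44, F = 20, f = 25, h = 5.
Median ≈ 44 + ((33 − 20) / 25) × 5 = 46.6000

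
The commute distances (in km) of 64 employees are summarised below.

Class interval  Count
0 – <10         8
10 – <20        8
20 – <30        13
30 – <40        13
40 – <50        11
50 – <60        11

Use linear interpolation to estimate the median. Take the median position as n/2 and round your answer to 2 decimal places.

Cumulative frequencies: 8, 16, 29, 42, 53, 64
n = 64; position = n/2 = 32.
This falls in the class 30 – <40: L = 30, F = 29, f = 13, h = 10.
Median ≈ 30 + ((32 − 29) / 13) × 10 = 32.3077

32.31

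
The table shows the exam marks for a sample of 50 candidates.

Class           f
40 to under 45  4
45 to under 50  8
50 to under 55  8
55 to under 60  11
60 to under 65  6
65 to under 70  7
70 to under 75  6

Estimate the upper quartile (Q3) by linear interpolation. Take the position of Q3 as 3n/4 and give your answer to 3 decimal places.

65.357

Cumulative frequencies: 4, 12, 20, 31, 37, 44, 50
n = 50; position = 3n/4 = 37.5.
This falls in the class 65 to under 70: L = 65, F = 37, f = 7, h = 5.
Upper quartile ≈ 65 + ((37.5 − 37) / 7) × 5 = 65.3571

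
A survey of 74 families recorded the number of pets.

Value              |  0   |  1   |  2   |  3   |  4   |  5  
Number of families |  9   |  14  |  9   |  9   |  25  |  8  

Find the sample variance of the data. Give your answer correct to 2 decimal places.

2.68

Values: 0, 1, 2, 3, 4, 5
n = 74, Σfx = 199, mean = 2.6892
Σfx² = 731
Σf(x − x̄)² = Σfx² − (Σfx)²/n = 731 − 199²/74 = 195.8514
Sample variance = 195.8514 / 73 = 2.6829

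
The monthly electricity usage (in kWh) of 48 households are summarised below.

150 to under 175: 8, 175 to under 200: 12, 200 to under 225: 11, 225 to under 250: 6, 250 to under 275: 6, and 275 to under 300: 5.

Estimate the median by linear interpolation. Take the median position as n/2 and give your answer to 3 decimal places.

209.091

Cumulative frequencies: 8, 20, 31, 37, 43, 48
n = 48; position = n/2 = 24.
This falls in the class 200 to under 225: L = 200, F = 20, f = 11, h = 25.
Median ≈ 200 + ((24 − 20) / 11) × 25 = 209.0909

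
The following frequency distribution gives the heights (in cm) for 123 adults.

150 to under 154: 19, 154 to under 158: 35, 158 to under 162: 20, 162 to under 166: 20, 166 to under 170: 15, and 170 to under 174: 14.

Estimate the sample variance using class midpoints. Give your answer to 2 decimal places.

Midpoints: 152, 156, 160, 164, 168, 172
n = 123, Σfm = 19756, mean = 160.6179
Σfm² = 3178192
Σf(m − x̄)² = Σfm² − (Σfm)²/n = 3178192 − 19756²/123 = 5025.0407
Sample variance = 5025.0407 / 122 = 41.1889

41.19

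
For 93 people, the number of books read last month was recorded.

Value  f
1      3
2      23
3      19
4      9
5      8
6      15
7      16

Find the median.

Cumulative frequencies: 3, 26, 45, 54, 62, 77, 93
n = 93, so the median is the value in position (n+1)/2 = 47.
Position 47 falls at value 4.

4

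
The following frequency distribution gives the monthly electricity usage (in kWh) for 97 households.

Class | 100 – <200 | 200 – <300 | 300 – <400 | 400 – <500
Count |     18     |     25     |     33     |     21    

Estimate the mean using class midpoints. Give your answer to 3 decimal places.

308.763

Midpoints: 150, 250, 350, 450
Σfm = 18×150 + 25×250 + 33×350 + 21×450 = 29950
n = Σf = 97
Mean = 29950 / 97 = 308.7629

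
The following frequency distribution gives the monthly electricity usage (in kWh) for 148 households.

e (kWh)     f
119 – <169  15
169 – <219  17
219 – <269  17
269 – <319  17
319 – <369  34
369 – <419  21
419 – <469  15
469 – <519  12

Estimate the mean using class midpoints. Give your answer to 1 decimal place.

318.7

Midpoints: 144, 194, 244, 294, 344, 394, 444, 494
Σfm = 15×144 + 17×194 + 17×244 + 17×294 + 34×344 + 21×394 + 15×444 + 12×494 = 47162
n = Σf = 148
Mean = 47162 / 148 = 318.6622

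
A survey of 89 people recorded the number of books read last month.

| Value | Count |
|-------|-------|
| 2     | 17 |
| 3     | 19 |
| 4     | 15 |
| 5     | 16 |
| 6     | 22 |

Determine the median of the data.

4

Cumulative frequencies: 17, 36, 51, 67, 89
n = 89, so the median is the value in position (n+1)/2 = 45.
Position 45 falls at value 4.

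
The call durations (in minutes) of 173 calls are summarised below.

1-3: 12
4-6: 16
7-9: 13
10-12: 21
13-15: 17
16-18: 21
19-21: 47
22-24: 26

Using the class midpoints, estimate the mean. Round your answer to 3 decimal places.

14.867

Midpoints: 2, 5, 8, 11, 14, 17, 20, 23
Σfm = 12×2 + 16×5 + 13×8 + 21×11 + 17×14 + 21×17 + 47×20 + 26×23 = 2572
n = Σf = 173
Mean = 2572 / 173 = 14.8671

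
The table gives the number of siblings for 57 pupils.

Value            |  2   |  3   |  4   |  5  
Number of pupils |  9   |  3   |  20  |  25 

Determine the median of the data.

Cumulative frequencies: 9, 12, 32, 57
n = 57, so the median is the value in position (n+1)/2 = 29.
Position 29 falls at value 4.

4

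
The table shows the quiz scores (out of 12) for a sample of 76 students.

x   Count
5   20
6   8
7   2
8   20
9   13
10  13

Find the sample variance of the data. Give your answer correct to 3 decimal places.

Values: 5, 6, 7, 8, 9, 10
n = 76, Σfx = 569, mean = 7.4868
Σfx² = 4519
Σf(x − x̄)² = Σfx² − (Σfx)²/n = 4519 − 569²/76 = 258.9868
Sample variance = 258.9868 / 75 = 3.4532

3.453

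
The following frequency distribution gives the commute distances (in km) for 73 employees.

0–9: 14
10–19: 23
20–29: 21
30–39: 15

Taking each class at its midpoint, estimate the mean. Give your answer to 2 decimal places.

Midpoints: 4.5, 14.5, 24.5, 34.5
Σfm = 14×4.5 + 23×14.5 + 21×24.5 + 15×34.5 = 1428.5
n = Σf = 73
Mean = 1428.5 / 73 = 19.5685

19.57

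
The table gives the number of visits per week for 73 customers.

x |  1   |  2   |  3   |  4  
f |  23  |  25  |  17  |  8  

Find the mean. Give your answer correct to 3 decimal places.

2.137

Values: 1, 2, 3, 4
Σfx = 23×1 + 25×2 + 17×3 + 8×4 = 156
n = Σf = 73
Mean = 156 / 73 = 2.1370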